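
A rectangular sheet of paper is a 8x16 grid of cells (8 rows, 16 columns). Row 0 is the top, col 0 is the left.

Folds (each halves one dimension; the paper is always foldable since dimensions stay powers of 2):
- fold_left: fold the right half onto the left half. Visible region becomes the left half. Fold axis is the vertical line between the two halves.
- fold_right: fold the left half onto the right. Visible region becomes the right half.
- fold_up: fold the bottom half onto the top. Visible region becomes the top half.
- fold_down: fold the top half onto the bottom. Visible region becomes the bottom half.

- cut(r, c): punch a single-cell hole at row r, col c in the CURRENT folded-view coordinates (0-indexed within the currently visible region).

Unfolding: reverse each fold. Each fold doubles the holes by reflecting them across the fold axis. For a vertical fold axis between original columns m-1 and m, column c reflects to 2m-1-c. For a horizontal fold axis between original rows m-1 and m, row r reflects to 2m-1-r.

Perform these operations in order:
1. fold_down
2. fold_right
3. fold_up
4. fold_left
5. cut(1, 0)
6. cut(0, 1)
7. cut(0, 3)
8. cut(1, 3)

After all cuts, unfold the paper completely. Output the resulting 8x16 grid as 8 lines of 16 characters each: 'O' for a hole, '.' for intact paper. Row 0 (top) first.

Op 1 fold_down: fold axis h@4; visible region now rows[4,8) x cols[0,16) = 4x16
Op 2 fold_right: fold axis v@8; visible region now rows[4,8) x cols[8,16) = 4x8
Op 3 fold_up: fold axis h@6; visible region now rows[4,6) x cols[8,16) = 2x8
Op 4 fold_left: fold axis v@12; visible region now rows[4,6) x cols[8,12) = 2x4
Op 5 cut(1, 0): punch at orig (5,8); cuts so far [(5, 8)]; region rows[4,6) x cols[8,12) = 2x4
Op 6 cut(0, 1): punch at orig (4,9); cuts so far [(4, 9), (5, 8)]; region rows[4,6) x cols[8,12) = 2x4
Op 7 cut(0, 3): punch at orig (4,11); cuts so far [(4, 9), (4, 11), (5, 8)]; region rows[4,6) x cols[8,12) = 2x4
Op 8 cut(1, 3): punch at orig (5,11); cuts so far [(4, 9), (4, 11), (5, 8), (5, 11)]; region rows[4,6) x cols[8,12) = 2x4
Unfold 1 (reflect across v@12): 8 holes -> [(4, 9), (4, 11), (4, 12), (4, 14), (5, 8), (5, 11), (5, 12), (5, 15)]
Unfold 2 (reflect across h@6): 16 holes -> [(4, 9), (4, 11), (4, 12), (4, 14), (5, 8), (5, 11), (5, 12), (5, 15), (6, 8), (6, 11), (6, 12), (6, 15), (7, 9), (7, 11), (7, 12), (7, 14)]
Unfold 3 (reflect across v@8): 32 holes -> [(4, 1), (4, 3), (4, 4), (4, 6), (4, 9), (4, 11), (4, 12), (4, 14), (5, 0), (5, 3), (5, 4), (5, 7), (5, 8), (5, 11), (5, 12), (5, 15), (6, 0), (6, 3), (6, 4), (6, 7), (6, 8), (6, 11), (6, 12), (6, 15), (7, 1), (7, 3), (7, 4), (7, 6), (7, 9), (7, 11), (7, 12), (7, 14)]
Unfold 4 (reflect across h@4): 64 holes -> [(0, 1), (0, 3), (0, 4), (0, 6), (0, 9), (0, 11), (0, 12), (0, 14), (1, 0), (1, 3), (1, 4), (1, 7), (1, 8), (1, 11), (1, 12), (1, 15), (2, 0), (2, 3), (2, 4), (2, 7), (2, 8), (2, 11), (2, 12), (2, 15), (3, 1), (3, 3), (3, 4), (3, 6), (3, 9), (3, 11), (3, 12), (3, 14), (4, 1), (4, 3), (4, 4), (4, 6), (4, 9), (4, 11), (4, 12), (4, 14), (5, 0), (5, 3), (5, 4), (5, 7), (5, 8), (5, 11), (5, 12), (5, 15), (6, 0), (6, 3), (6, 4), (6, 7), (6, 8), (6, 11), (6, 12), (6, 15), (7, 1), (7, 3), (7, 4), (7, 6), (7, 9), (7, 11), (7, 12), (7, 14)]

Answer: .O.OO.O..O.OO.O.
O..OO..OO..OO..O
O..OO..OO..OO..O
.O.OO.O..O.OO.O.
.O.OO.O..O.OO.O.
O..OO..OO..OO..O
O..OO..OO..OO..O
.O.OO.O..O.OO.O.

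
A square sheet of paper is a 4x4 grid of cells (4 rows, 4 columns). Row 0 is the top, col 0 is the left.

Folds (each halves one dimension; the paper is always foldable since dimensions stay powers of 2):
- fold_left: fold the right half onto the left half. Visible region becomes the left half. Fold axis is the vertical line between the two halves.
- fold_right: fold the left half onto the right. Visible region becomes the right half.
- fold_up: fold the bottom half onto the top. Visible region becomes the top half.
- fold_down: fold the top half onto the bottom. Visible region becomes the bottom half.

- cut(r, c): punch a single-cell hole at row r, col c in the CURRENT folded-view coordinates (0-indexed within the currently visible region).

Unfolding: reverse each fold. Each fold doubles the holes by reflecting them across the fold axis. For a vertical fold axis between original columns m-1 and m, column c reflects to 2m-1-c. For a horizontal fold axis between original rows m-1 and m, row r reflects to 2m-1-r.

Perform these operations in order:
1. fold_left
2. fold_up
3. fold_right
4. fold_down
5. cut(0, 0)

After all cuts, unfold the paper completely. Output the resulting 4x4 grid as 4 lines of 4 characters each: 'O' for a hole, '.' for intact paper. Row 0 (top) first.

Op 1 fold_left: fold axis v@2; visible region now rows[0,4) x cols[0,2) = 4x2
Op 2 fold_up: fold axis h@2; visible region now rows[0,2) x cols[0,2) = 2x2
Op 3 fold_right: fold axis v@1; visible region now rows[0,2) x cols[1,2) = 2x1
Op 4 fold_down: fold axis h@1; visible region now rows[1,2) x cols[1,2) = 1x1
Op 5 cut(0, 0): punch at orig (1,1); cuts so far [(1, 1)]; region rows[1,2) x cols[1,2) = 1x1
Unfold 1 (reflect across h@1): 2 holes -> [(0, 1), (1, 1)]
Unfold 2 (reflect across v@1): 4 holes -> [(0, 0), (0, 1), (1, 0), (1, 1)]
Unfold 3 (reflect across h@2): 8 holes -> [(0, 0), (0, 1), (1, 0), (1, 1), (2, 0), (2, 1), (3, 0), (3, 1)]
Unfold 4 (reflect across v@2): 16 holes -> [(0, 0), (0, 1), (0, 2), (0, 3), (1, 0), (1, 1), (1, 2), (1, 3), (2, 0), (2, 1), (2, 2), (2, 3), (3, 0), (3, 1), (3, 2), (3, 3)]

Answer: OOOO
OOOO
OOOO
OOOO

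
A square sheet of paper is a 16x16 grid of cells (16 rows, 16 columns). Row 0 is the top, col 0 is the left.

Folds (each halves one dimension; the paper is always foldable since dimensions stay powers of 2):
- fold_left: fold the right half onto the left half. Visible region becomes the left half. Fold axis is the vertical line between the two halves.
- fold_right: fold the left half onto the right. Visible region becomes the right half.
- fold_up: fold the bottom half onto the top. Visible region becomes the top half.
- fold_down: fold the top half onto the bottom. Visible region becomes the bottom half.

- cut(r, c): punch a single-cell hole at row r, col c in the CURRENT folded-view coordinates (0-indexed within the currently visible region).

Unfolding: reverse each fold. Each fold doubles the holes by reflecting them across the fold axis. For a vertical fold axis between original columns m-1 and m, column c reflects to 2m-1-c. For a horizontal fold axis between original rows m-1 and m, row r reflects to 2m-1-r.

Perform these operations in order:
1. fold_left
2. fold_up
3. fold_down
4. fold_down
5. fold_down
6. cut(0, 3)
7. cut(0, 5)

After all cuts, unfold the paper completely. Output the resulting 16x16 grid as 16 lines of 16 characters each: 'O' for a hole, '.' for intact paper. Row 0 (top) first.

Op 1 fold_left: fold axis v@8; visible region now rows[0,16) x cols[0,8) = 16x8
Op 2 fold_up: fold axis h@8; visible region now rows[0,8) x cols[0,8) = 8x8
Op 3 fold_down: fold axis h@4; visible region now rows[4,8) x cols[0,8) = 4x8
Op 4 fold_down: fold axis h@6; visible region now rows[6,8) x cols[0,8) = 2x8
Op 5 fold_down: fold axis h@7; visible region now rows[7,8) x cols[0,8) = 1x8
Op 6 cut(0, 3): punch at orig (7,3); cuts so far [(7, 3)]; region rows[7,8) x cols[0,8) = 1x8
Op 7 cut(0, 5): punch at orig (7,5); cuts so far [(7, 3), (7, 5)]; region rows[7,8) x cols[0,8) = 1x8
Unfold 1 (reflect across h@7): 4 holes -> [(6, 3), (6, 5), (7, 3), (7, 5)]
Unfold 2 (reflect across h@6): 8 holes -> [(4, 3), (4, 5), (5, 3), (5, 5), (6, 3), (6, 5), (7, 3), (7, 5)]
Unfold 3 (reflect across h@4): 16 holes -> [(0, 3), (0, 5), (1, 3), (1, 5), (2, 3), (2, 5), (3, 3), (3, 5), (4, 3), (4, 5), (5, 3), (5, 5), (6, 3), (6, 5), (7, 3), (7, 5)]
Unfold 4 (reflect across h@8): 32 holes -> [(0, 3), (0, 5), (1, 3), (1, 5), (2, 3), (2, 5), (3, 3), (3, 5), (4, 3), (4, 5), (5, 3), (5, 5), (6, 3), (6, 5), (7, 3), (7, 5), (8, 3), (8, 5), (9, 3), (9, 5), (10, 3), (10, 5), (11, 3), (11, 5), (12, 3), (12, 5), (13, 3), (13, 5), (14, 3), (14, 5), (15, 3), (15, 5)]
Unfold 5 (reflect across v@8): 64 holes -> [(0, 3), (0, 5), (0, 10), (0, 12), (1, 3), (1, 5), (1, 10), (1, 12), (2, 3), (2, 5), (2, 10), (2, 12), (3, 3), (3, 5), (3, 10), (3, 12), (4, 3), (4, 5), (4, 10), (4, 12), (5, 3), (5, 5), (5, 10), (5, 12), (6, 3), (6, 5), (6, 10), (6, 12), (7, 3), (7, 5), (7, 10), (7, 12), (8, 3), (8, 5), (8, 10), (8, 12), (9, 3), (9, 5), (9, 10), (9, 12), (10, 3), (10, 5), (10, 10), (10, 12), (11, 3), (11, 5), (11, 10), (11, 12), (12, 3), (12, 5), (12, 10), (12, 12), (13, 3), (13, 5), (13, 10), (13, 12), (14, 3), (14, 5), (14, 10), (14, 12), (15, 3), (15, 5), (15, 10), (15, 12)]

Answer: ...O.O....O.O...
...O.O....O.O...
...O.O....O.O...
...O.O....O.O...
...O.O....O.O...
...O.O....O.O...
...O.O....O.O...
...O.O....O.O...
...O.O....O.O...
...O.O....O.O...
...O.O....O.O...
...O.O....O.O...
...O.O....O.O...
...O.O....O.O...
...O.O....O.O...
...O.O....O.O...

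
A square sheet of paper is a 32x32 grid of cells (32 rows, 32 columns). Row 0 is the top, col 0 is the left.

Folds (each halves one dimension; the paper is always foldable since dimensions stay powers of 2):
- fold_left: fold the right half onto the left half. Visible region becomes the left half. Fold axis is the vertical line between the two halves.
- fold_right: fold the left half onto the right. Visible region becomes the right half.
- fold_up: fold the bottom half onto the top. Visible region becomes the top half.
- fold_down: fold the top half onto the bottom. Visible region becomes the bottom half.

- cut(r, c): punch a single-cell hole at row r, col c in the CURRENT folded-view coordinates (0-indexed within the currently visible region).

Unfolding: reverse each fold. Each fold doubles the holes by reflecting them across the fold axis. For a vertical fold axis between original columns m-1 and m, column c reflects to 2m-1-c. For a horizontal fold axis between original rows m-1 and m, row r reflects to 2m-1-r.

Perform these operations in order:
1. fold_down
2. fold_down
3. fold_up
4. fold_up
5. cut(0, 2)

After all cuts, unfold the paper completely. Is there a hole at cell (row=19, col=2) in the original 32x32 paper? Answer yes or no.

Answer: yes

Derivation:
Op 1 fold_down: fold axis h@16; visible region now rows[16,32) x cols[0,32) = 16x32
Op 2 fold_down: fold axis h@24; visible region now rows[24,32) x cols[0,32) = 8x32
Op 3 fold_up: fold axis h@28; visible region now rows[24,28) x cols[0,32) = 4x32
Op 4 fold_up: fold axis h@26; visible region now rows[24,26) x cols[0,32) = 2x32
Op 5 cut(0, 2): punch at orig (24,2); cuts so far [(24, 2)]; region rows[24,26) x cols[0,32) = 2x32
Unfold 1 (reflect across h@26): 2 holes -> [(24, 2), (27, 2)]
Unfold 2 (reflect across h@28): 4 holes -> [(24, 2), (27, 2), (28, 2), (31, 2)]
Unfold 3 (reflect across h@24): 8 holes -> [(16, 2), (19, 2), (20, 2), (23, 2), (24, 2), (27, 2), (28, 2), (31, 2)]
Unfold 4 (reflect across h@16): 16 holes -> [(0, 2), (3, 2), (4, 2), (7, 2), (8, 2), (11, 2), (12, 2), (15, 2), (16, 2), (19, 2), (20, 2), (23, 2), (24, 2), (27, 2), (28, 2), (31, 2)]
Holes: [(0, 2), (3, 2), (4, 2), (7, 2), (8, 2), (11, 2), (12, 2), (15, 2), (16, 2), (19, 2), (20, 2), (23, 2), (24, 2), (27, 2), (28, 2), (31, 2)]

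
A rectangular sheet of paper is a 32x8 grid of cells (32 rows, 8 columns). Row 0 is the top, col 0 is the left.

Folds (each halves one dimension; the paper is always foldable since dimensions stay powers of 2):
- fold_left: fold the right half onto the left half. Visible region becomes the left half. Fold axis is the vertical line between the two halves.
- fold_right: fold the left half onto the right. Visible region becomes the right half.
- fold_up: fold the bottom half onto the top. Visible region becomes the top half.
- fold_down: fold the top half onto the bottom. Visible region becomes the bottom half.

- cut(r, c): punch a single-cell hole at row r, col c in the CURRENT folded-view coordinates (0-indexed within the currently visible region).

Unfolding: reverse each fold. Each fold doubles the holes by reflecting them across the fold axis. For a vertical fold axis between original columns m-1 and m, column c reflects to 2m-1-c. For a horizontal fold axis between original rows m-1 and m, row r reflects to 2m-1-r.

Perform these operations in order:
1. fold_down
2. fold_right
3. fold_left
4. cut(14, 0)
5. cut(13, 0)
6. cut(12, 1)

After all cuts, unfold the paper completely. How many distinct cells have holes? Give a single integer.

Answer: 24

Derivation:
Op 1 fold_down: fold axis h@16; visible region now rows[16,32) x cols[0,8) = 16x8
Op 2 fold_right: fold axis v@4; visible region now rows[16,32) x cols[4,8) = 16x4
Op 3 fold_left: fold axis v@6; visible region now rows[16,32) x cols[4,6) = 16x2
Op 4 cut(14, 0): punch at orig (30,4); cuts so far [(30, 4)]; region rows[16,32) x cols[4,6) = 16x2
Op 5 cut(13, 0): punch at orig (29,4); cuts so far [(29, 4), (30, 4)]; region rows[16,32) x cols[4,6) = 16x2
Op 6 cut(12, 1): punch at orig (28,5); cuts so far [(28, 5), (29, 4), (30, 4)]; region rows[16,32) x cols[4,6) = 16x2
Unfold 1 (reflect across v@6): 6 holes -> [(28, 5), (28, 6), (29, 4), (29, 7), (30, 4), (30, 7)]
Unfold 2 (reflect across v@4): 12 holes -> [(28, 1), (28, 2), (28, 5), (28, 6), (29, 0), (29, 3), (29, 4), (29, 7), (30, 0), (30, 3), (30, 4), (30, 7)]
Unfold 3 (reflect across h@16): 24 holes -> [(1, 0), (1, 3), (1, 4), (1, 7), (2, 0), (2, 3), (2, 4), (2, 7), (3, 1), (3, 2), (3, 5), (3, 6), (28, 1), (28, 2), (28, 5), (28, 6), (29, 0), (29, 3), (29, 4), (29, 7), (30, 0), (30, 3), (30, 4), (30, 7)]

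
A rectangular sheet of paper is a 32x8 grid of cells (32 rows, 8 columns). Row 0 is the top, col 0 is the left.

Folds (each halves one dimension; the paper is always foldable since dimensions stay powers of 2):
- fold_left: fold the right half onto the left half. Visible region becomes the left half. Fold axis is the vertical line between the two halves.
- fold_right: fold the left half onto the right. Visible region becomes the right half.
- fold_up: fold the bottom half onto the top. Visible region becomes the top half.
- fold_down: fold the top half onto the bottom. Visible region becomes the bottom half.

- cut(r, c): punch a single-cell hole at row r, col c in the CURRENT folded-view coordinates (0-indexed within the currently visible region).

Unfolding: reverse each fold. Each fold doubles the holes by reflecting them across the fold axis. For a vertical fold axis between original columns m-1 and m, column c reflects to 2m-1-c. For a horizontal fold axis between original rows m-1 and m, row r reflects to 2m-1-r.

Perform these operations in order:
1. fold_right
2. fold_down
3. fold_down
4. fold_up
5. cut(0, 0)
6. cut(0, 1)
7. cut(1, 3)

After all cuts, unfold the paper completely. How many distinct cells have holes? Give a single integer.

Answer: 48

Derivation:
Op 1 fold_right: fold axis v@4; visible region now rows[0,32) x cols[4,8) = 32x4
Op 2 fold_down: fold axis h@16; visible region now rows[16,32) x cols[4,8) = 16x4
Op 3 fold_down: fold axis h@24; visible region now rows[24,32) x cols[4,8) = 8x4
Op 4 fold_up: fold axis h@28; visible region now rows[24,28) x cols[4,8) = 4x4
Op 5 cut(0, 0): punch at orig (24,4); cuts so far [(24, 4)]; region rows[24,28) x cols[4,8) = 4x4
Op 6 cut(0, 1): punch at orig (24,5); cuts so far [(24, 4), (24, 5)]; region rows[24,28) x cols[4,8) = 4x4
Op 7 cut(1, 3): punch at orig (25,7); cuts so far [(24, 4), (24, 5), (25, 7)]; region rows[24,28) x cols[4,8) = 4x4
Unfold 1 (reflect across h@28): 6 holes -> [(24, 4), (24, 5), (25, 7), (30, 7), (31, 4), (31, 5)]
Unfold 2 (reflect across h@24): 12 holes -> [(16, 4), (16, 5), (17, 7), (22, 7), (23, 4), (23, 5), (24, 4), (24, 5), (25, 7), (30, 7), (31, 4), (31, 5)]
Unfold 3 (reflect across h@16): 24 holes -> [(0, 4), (0, 5), (1, 7), (6, 7), (7, 4), (7, 5), (8, 4), (8, 5), (9, 7), (14, 7), (15, 4), (15, 5), (16, 4), (16, 5), (17, 7), (22, 7), (23, 4), (23, 5), (24, 4), (24, 5), (25, 7), (30, 7), (31, 4), (31, 5)]
Unfold 4 (reflect across v@4): 48 holes -> [(0, 2), (0, 3), (0, 4), (0, 5), (1, 0), (1, 7), (6, 0), (6, 7), (7, 2), (7, 3), (7, 4), (7, 5), (8, 2), (8, 3), (8, 4), (8, 5), (9, 0), (9, 7), (14, 0), (14, 7), (15, 2), (15, 3), (15, 4), (15, 5), (16, 2), (16, 3), (16, 4), (16, 5), (17, 0), (17, 7), (22, 0), (22, 7), (23, 2), (23, 3), (23, 4), (23, 5), (24, 2), (24, 3), (24, 4), (24, 5), (25, 0), (25, 7), (30, 0), (30, 7), (31, 2), (31, 3), (31, 4), (31, 5)]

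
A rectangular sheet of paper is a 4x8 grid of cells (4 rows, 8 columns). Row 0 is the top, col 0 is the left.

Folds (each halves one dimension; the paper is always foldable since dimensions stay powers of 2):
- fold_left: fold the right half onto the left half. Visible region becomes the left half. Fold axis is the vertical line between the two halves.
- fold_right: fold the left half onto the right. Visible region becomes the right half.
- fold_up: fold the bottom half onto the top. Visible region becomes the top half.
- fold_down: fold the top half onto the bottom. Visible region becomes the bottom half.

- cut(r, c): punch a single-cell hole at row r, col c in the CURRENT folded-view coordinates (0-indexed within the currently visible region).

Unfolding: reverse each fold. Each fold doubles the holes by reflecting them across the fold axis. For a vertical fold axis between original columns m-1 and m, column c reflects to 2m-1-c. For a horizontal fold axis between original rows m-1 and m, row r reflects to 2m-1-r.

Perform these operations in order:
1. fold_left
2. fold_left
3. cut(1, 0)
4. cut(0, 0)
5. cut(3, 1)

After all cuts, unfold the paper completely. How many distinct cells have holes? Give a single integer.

Op 1 fold_left: fold axis v@4; visible region now rows[0,4) x cols[0,4) = 4x4
Op 2 fold_left: fold axis v@2; visible region now rows[0,4) x cols[0,2) = 4x2
Op 3 cut(1, 0): punch at orig (1,0); cuts so far [(1, 0)]; region rows[0,4) x cols[0,2) = 4x2
Op 4 cut(0, 0): punch at orig (0,0); cuts so far [(0, 0), (1, 0)]; region rows[0,4) x cols[0,2) = 4x2
Op 5 cut(3, 1): punch at orig (3,1); cuts so far [(0, 0), (1, 0), (3, 1)]; region rows[0,4) x cols[0,2) = 4x2
Unfold 1 (reflect across v@2): 6 holes -> [(0, 0), (0, 3), (1, 0), (1, 3), (3, 1), (3, 2)]
Unfold 2 (reflect across v@4): 12 holes -> [(0, 0), (0, 3), (0, 4), (0, 7), (1, 0), (1, 3), (1, 4), (1, 7), (3, 1), (3, 2), (3, 5), (3, 6)]

Answer: 12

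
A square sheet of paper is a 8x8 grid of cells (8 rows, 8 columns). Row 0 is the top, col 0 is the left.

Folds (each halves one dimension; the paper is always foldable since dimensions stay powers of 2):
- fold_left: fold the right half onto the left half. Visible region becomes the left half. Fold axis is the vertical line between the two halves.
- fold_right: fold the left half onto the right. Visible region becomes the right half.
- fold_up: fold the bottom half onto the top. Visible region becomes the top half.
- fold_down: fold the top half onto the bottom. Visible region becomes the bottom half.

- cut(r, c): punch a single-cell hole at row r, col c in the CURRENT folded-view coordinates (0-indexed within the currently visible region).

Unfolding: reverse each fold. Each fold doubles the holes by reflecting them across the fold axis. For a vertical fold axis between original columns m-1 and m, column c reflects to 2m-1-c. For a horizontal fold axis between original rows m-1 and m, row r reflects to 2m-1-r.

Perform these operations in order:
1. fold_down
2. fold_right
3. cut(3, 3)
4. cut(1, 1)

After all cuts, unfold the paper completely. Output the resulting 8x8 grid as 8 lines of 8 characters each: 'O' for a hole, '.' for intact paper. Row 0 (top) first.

Answer: O......O
........
..O..O..
........
........
..O..O..
........
O......O

Derivation:
Op 1 fold_down: fold axis h@4; visible region now rows[4,8) x cols[0,8) = 4x8
Op 2 fold_right: fold axis v@4; visible region now rows[4,8) x cols[4,8) = 4x4
Op 3 cut(3, 3): punch at orig (7,7); cuts so far [(7, 7)]; region rows[4,8) x cols[4,8) = 4x4
Op 4 cut(1, 1): punch at orig (5,5); cuts so far [(5, 5), (7, 7)]; region rows[4,8) x cols[4,8) = 4x4
Unfold 1 (reflect across v@4): 4 holes -> [(5, 2), (5, 5), (7, 0), (7, 7)]
Unfold 2 (reflect across h@4): 8 holes -> [(0, 0), (0, 7), (2, 2), (2, 5), (5, 2), (5, 5), (7, 0), (7, 7)]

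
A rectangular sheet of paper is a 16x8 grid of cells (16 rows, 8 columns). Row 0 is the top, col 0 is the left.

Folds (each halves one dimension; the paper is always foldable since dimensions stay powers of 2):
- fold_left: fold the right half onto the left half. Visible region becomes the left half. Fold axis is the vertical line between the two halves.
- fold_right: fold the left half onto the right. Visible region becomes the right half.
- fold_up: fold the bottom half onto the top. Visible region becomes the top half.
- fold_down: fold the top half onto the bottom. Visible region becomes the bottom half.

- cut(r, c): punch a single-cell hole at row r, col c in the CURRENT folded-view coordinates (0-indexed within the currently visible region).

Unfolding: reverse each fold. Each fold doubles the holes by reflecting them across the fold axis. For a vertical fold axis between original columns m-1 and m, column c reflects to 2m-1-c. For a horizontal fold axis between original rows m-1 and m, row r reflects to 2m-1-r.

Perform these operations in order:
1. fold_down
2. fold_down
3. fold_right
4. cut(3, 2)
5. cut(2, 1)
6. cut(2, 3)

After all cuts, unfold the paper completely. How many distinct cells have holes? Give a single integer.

Answer: 24

Derivation:
Op 1 fold_down: fold axis h@8; visible region now rows[8,16) x cols[0,8) = 8x8
Op 2 fold_down: fold axis h@12; visible region now rows[12,16) x cols[0,8) = 4x8
Op 3 fold_right: fold axis v@4; visible region now rows[12,16) x cols[4,8) = 4x4
Op 4 cut(3, 2): punch at orig (15,6); cuts so far [(15, 6)]; region rows[12,16) x cols[4,8) = 4x4
Op 5 cut(2, 1): punch at orig (14,5); cuts so far [(14, 5), (15, 6)]; region rows[12,16) x cols[4,8) = 4x4
Op 6 cut(2, 3): punch at orig (14,7); cuts so far [(14, 5), (14, 7), (15, 6)]; region rows[12,16) x cols[4,8) = 4x4
Unfold 1 (reflect across v@4): 6 holes -> [(14, 0), (14, 2), (14, 5), (14, 7), (15, 1), (15, 6)]
Unfold 2 (reflect across h@12): 12 holes -> [(8, 1), (8, 6), (9, 0), (9, 2), (9, 5), (9, 7), (14, 0), (14, 2), (14, 5), (14, 7), (15, 1), (15, 6)]
Unfold 3 (reflect across h@8): 24 holes -> [(0, 1), (0, 6), (1, 0), (1, 2), (1, 5), (1, 7), (6, 0), (6, 2), (6, 5), (6, 7), (7, 1), (7, 6), (8, 1), (8, 6), (9, 0), (9, 2), (9, 5), (9, 7), (14, 0), (14, 2), (14, 5), (14, 7), (15, 1), (15, 6)]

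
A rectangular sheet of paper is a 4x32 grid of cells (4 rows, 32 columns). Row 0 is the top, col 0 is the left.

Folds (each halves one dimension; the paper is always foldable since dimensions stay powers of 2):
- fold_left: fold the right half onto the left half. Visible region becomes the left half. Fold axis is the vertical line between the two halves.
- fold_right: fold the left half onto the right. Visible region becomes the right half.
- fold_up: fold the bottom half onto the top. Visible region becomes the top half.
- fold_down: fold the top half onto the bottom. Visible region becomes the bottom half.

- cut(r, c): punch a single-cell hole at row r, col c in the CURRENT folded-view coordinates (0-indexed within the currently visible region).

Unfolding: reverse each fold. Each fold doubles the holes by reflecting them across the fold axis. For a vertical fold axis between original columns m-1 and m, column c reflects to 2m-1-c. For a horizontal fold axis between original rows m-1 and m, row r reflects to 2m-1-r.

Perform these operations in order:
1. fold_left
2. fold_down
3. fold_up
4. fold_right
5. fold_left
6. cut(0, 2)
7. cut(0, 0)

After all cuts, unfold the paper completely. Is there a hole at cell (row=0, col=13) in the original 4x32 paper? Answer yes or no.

Answer: yes

Derivation:
Op 1 fold_left: fold axis v@16; visible region now rows[0,4) x cols[0,16) = 4x16
Op 2 fold_down: fold axis h@2; visible region now rows[2,4) x cols[0,16) = 2x16
Op 3 fold_up: fold axis h@3; visible region now rows[2,3) x cols[0,16) = 1x16
Op 4 fold_right: fold axis v@8; visible region now rows[2,3) x cols[8,16) = 1x8
Op 5 fold_left: fold axis v@12; visible region now rows[2,3) x cols[8,12) = 1x4
Op 6 cut(0, 2): punch at orig (2,10); cuts so far [(2, 10)]; region rows[2,3) x cols[8,12) = 1x4
Op 7 cut(0, 0): punch at orig (2,8); cuts so far [(2, 8), (2, 10)]; region rows[2,3) x cols[8,12) = 1x4
Unfold 1 (reflect across v@12): 4 holes -> [(2, 8), (2, 10), (2, 13), (2, 15)]
Unfold 2 (reflect across v@8): 8 holes -> [(2, 0), (2, 2), (2, 5), (2, 7), (2, 8), (2, 10), (2, 13), (2, 15)]
Unfold 3 (reflect across h@3): 16 holes -> [(2, 0), (2, 2), (2, 5), (2, 7), (2, 8), (2, 10), (2, 13), (2, 15), (3, 0), (3, 2), (3, 5), (3, 7), (3, 8), (3, 10), (3, 13), (3, 15)]
Unfold 4 (reflect across h@2): 32 holes -> [(0, 0), (0, 2), (0, 5), (0, 7), (0, 8), (0, 10), (0, 13), (0, 15), (1, 0), (1, 2), (1, 5), (1, 7), (1, 8), (1, 10), (1, 13), (1, 15), (2, 0), (2, 2), (2, 5), (2, 7), (2, 8), (2, 10), (2, 13), (2, 15), (3, 0), (3, 2), (3, 5), (3, 7), (3, 8), (3, 10), (3, 13), (3, 15)]
Unfold 5 (reflect across v@16): 64 holes -> [(0, 0), (0, 2), (0, 5), (0, 7), (0, 8), (0, 10), (0, 13), (0, 15), (0, 16), (0, 18), (0, 21), (0, 23), (0, 24), (0, 26), (0, 29), (0, 31), (1, 0), (1, 2), (1, 5), (1, 7), (1, 8), (1, 10), (1, 13), (1, 15), (1, 16), (1, 18), (1, 21), (1, 23), (1, 24), (1, 26), (1, 29), (1, 31), (2, 0), (2, 2), (2, 5), (2, 7), (2, 8), (2, 10), (2, 13), (2, 15), (2, 16), (2, 18), (2, 21), (2, 23), (2, 24), (2, 26), (2, 29), (2, 31), (3, 0), (3, 2), (3, 5), (3, 7), (3, 8), (3, 10), (3, 13), (3, 15), (3, 16), (3, 18), (3, 21), (3, 23), (3, 24), (3, 26), (3, 29), (3, 31)]
Holes: [(0, 0), (0, 2), (0, 5), (0, 7), (0, 8), (0, 10), (0, 13), (0, 15), (0, 16), (0, 18), (0, 21), (0, 23), (0, 24), (0, 26), (0, 29), (0, 31), (1, 0), (1, 2), (1, 5), (1, 7), (1, 8), (1, 10), (1, 13), (1, 15), (1, 16), (1, 18), (1, 21), (1, 23), (1, 24), (1, 26), (1, 29), (1, 31), (2, 0), (2, 2), (2, 5), (2, 7), (2, 8), (2, 10), (2, 13), (2, 15), (2, 16), (2, 18), (2, 21), (2, 23), (2, 24), (2, 26), (2, 29), (2, 31), (3, 0), (3, 2), (3, 5), (3, 7), (3, 8), (3, 10), (3, 13), (3, 15), (3, 16), (3, 18), (3, 21), (3, 23), (3, 24), (3, 26), (3, 29), (3, 31)]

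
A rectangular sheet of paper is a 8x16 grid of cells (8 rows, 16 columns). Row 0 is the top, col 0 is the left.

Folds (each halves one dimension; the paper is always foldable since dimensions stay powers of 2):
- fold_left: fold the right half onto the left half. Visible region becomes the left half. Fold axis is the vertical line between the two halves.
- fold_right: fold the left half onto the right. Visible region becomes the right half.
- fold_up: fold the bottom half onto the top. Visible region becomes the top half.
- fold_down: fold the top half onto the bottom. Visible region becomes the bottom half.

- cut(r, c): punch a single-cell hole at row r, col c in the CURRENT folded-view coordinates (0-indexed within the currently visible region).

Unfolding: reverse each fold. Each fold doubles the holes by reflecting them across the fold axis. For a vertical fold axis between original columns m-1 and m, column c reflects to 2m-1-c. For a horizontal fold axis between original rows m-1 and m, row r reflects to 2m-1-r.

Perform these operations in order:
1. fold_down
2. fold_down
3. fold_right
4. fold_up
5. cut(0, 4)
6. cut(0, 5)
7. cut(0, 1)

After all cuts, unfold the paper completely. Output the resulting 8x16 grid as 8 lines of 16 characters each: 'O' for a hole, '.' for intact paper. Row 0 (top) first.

Answer: ..OO..O..O..OO..
..OO..O..O..OO..
..OO..O..O..OO..
..OO..O..O..OO..
..OO..O..O..OO..
..OO..O..O..OO..
..OO..O..O..OO..
..OO..O..O..OO..

Derivation:
Op 1 fold_down: fold axis h@4; visible region now rows[4,8) x cols[0,16) = 4x16
Op 2 fold_down: fold axis h@6; visible region now rows[6,8) x cols[0,16) = 2x16
Op 3 fold_right: fold axis v@8; visible region now rows[6,8) x cols[8,16) = 2x8
Op 4 fold_up: fold axis h@7; visible region now rows[6,7) x cols[8,16) = 1x8
Op 5 cut(0, 4): punch at orig (6,12); cuts so far [(6, 12)]; region rows[6,7) x cols[8,16) = 1x8
Op 6 cut(0, 5): punch at orig (6,13); cuts so far [(6, 12), (6, 13)]; region rows[6,7) x cols[8,16) = 1x8
Op 7 cut(0, 1): punch at orig (6,9); cuts so far [(6, 9), (6, 12), (6, 13)]; region rows[6,7) x cols[8,16) = 1x8
Unfold 1 (reflect across h@7): 6 holes -> [(6, 9), (6, 12), (6, 13), (7, 9), (7, 12), (7, 13)]
Unfold 2 (reflect across v@8): 12 holes -> [(6, 2), (6, 3), (6, 6), (6, 9), (6, 12), (6, 13), (7, 2), (7, 3), (7, 6), (7, 9), (7, 12), (7, 13)]
Unfold 3 (reflect across h@6): 24 holes -> [(4, 2), (4, 3), (4, 6), (4, 9), (4, 12), (4, 13), (5, 2), (5, 3), (5, 6), (5, 9), (5, 12), (5, 13), (6, 2), (6, 3), (6, 6), (6, 9), (6, 12), (6, 13), (7, 2), (7, 3), (7, 6), (7, 9), (7, 12), (7, 13)]
Unfold 4 (reflect across h@4): 48 holes -> [(0, 2), (0, 3), (0, 6), (0, 9), (0, 12), (0, 13), (1, 2), (1, 3), (1, 6), (1, 9), (1, 12), (1, 13), (2, 2), (2, 3), (2, 6), (2, 9), (2, 12), (2, 13), (3, 2), (3, 3), (3, 6), (3, 9), (3, 12), (3, 13), (4, 2), (4, 3), (4, 6), (4, 9), (4, 12), (4, 13), (5, 2), (5, 3), (5, 6), (5, 9), (5, 12), (5, 13), (6, 2), (6, 3), (6, 6), (6, 9), (6, 12), (6, 13), (7, 2), (7, 3), (7, 6), (7, 9), (7, 12), (7, 13)]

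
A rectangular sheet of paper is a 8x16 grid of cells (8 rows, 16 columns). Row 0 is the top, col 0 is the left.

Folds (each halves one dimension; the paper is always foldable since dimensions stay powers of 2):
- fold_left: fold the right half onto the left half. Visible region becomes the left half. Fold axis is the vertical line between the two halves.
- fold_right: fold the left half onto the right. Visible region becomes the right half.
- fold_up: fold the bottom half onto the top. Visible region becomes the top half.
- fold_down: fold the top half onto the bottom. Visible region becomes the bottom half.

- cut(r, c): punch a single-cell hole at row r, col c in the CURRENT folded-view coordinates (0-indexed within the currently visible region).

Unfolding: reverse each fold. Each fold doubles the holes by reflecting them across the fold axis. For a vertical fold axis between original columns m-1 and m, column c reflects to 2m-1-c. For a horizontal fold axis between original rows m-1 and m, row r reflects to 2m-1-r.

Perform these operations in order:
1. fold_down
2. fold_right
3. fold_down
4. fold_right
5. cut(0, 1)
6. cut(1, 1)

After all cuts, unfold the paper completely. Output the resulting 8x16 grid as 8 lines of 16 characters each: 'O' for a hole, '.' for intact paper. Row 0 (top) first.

Answer: ..O..O....O..O..
..O..O....O..O..
..O..O....O..O..
..O..O....O..O..
..O..O....O..O..
..O..O....O..O..
..O..O....O..O..
..O..O....O..O..

Derivation:
Op 1 fold_down: fold axis h@4; visible region now rows[4,8) x cols[0,16) = 4x16
Op 2 fold_right: fold axis v@8; visible region now rows[4,8) x cols[8,16) = 4x8
Op 3 fold_down: fold axis h@6; visible region now rows[6,8) x cols[8,16) = 2x8
Op 4 fold_right: fold axis v@12; visible region now rows[6,8) x cols[12,16) = 2x4
Op 5 cut(0, 1): punch at orig (6,13); cuts so far [(6, 13)]; region rows[6,8) x cols[12,16) = 2x4
Op 6 cut(1, 1): punch at orig (7,13); cuts so far [(6, 13), (7, 13)]; region rows[6,8) x cols[12,16) = 2x4
Unfold 1 (reflect across v@12): 4 holes -> [(6, 10), (6, 13), (7, 10), (7, 13)]
Unfold 2 (reflect across h@6): 8 holes -> [(4, 10), (4, 13), (5, 10), (5, 13), (6, 10), (6, 13), (7, 10), (7, 13)]
Unfold 3 (reflect across v@8): 16 holes -> [(4, 2), (4, 5), (4, 10), (4, 13), (5, 2), (5, 5), (5, 10), (5, 13), (6, 2), (6, 5), (6, 10), (6, 13), (7, 2), (7, 5), (7, 10), (7, 13)]
Unfold 4 (reflect across h@4): 32 holes -> [(0, 2), (0, 5), (0, 10), (0, 13), (1, 2), (1, 5), (1, 10), (1, 13), (2, 2), (2, 5), (2, 10), (2, 13), (3, 2), (3, 5), (3, 10), (3, 13), (4, 2), (4, 5), (4, 10), (4, 13), (5, 2), (5, 5), (5, 10), (5, 13), (6, 2), (6, 5), (6, 10), (6, 13), (7, 2), (7, 5), (7, 10), (7, 13)]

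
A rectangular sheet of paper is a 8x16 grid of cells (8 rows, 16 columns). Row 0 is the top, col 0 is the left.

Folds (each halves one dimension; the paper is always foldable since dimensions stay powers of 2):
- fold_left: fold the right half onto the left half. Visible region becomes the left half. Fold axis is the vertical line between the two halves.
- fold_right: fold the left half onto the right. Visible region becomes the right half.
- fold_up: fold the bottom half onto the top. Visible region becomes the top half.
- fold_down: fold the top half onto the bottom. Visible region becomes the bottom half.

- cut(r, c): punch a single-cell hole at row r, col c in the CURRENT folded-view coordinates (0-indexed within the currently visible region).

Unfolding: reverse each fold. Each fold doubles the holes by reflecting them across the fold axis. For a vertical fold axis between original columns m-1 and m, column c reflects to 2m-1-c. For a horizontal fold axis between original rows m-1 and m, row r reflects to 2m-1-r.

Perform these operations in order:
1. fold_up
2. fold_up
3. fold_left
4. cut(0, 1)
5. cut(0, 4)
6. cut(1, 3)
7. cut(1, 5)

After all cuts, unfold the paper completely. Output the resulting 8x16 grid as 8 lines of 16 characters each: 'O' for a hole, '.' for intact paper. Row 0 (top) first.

Op 1 fold_up: fold axis h@4; visible region now rows[0,4) x cols[0,16) = 4x16
Op 2 fold_up: fold axis h@2; visible region now rows[0,2) x cols[0,16) = 2x16
Op 3 fold_left: fold axis v@8; visible region now rows[0,2) x cols[0,8) = 2x8
Op 4 cut(0, 1): punch at orig (0,1); cuts so far [(0, 1)]; region rows[0,2) x cols[0,8) = 2x8
Op 5 cut(0, 4): punch at orig (0,4); cuts so far [(0, 1), (0, 4)]; region rows[0,2) x cols[0,8) = 2x8
Op 6 cut(1, 3): punch at orig (1,3); cuts so far [(0, 1), (0, 4), (1, 3)]; region rows[0,2) x cols[0,8) = 2x8
Op 7 cut(1, 5): punch at orig (1,5); cuts so far [(0, 1), (0, 4), (1, 3), (1, 5)]; region rows[0,2) x cols[0,8) = 2x8
Unfold 1 (reflect across v@8): 8 holes -> [(0, 1), (0, 4), (0, 11), (0, 14), (1, 3), (1, 5), (1, 10), (1, 12)]
Unfold 2 (reflect across h@2): 16 holes -> [(0, 1), (0, 4), (0, 11), (0, 14), (1, 3), (1, 5), (1, 10), (1, 12), (2, 3), (2, 5), (2, 10), (2, 12), (3, 1), (3, 4), (3, 11), (3, 14)]
Unfold 3 (reflect across h@4): 32 holes -> [(0, 1), (0, 4), (0, 11), (0, 14), (1, 3), (1, 5), (1, 10), (1, 12), (2, 3), (2, 5), (2, 10), (2, 12), (3, 1), (3, 4), (3, 11), (3, 14), (4, 1), (4, 4), (4, 11), (4, 14), (5, 3), (5, 5), (5, 10), (5, 12), (6, 3), (6, 5), (6, 10), (6, 12), (7, 1), (7, 4), (7, 11), (7, 14)]

Answer: .O..O......O..O.
...O.O....O.O...
...O.O....O.O...
.O..O......O..O.
.O..O......O..O.
...O.O....O.O...
...O.O....O.O...
.O..O......O..O.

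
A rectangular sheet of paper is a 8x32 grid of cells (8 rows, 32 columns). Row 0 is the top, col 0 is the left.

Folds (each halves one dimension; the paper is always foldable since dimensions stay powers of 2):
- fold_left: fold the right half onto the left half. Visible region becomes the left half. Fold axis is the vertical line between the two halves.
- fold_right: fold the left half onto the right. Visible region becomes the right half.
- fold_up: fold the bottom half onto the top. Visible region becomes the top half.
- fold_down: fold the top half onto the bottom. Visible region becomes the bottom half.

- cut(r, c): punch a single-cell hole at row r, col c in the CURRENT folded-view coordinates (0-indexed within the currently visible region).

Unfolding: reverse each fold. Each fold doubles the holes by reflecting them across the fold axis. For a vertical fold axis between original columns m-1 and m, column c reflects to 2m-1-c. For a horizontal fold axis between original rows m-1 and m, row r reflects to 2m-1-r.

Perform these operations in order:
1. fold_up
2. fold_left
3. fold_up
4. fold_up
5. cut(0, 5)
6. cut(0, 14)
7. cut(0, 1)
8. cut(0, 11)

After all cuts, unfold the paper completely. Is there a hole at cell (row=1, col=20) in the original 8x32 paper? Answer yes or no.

Op 1 fold_up: fold axis h@4; visible region now rows[0,4) x cols[0,32) = 4x32
Op 2 fold_left: fold axis v@16; visible region now rows[0,4) x cols[0,16) = 4x16
Op 3 fold_up: fold axis h@2; visible region now rows[0,2) x cols[0,16) = 2x16
Op 4 fold_up: fold axis h@1; visible region now rows[0,1) x cols[0,16) = 1x16
Op 5 cut(0, 5): punch at orig (0,5); cuts so far [(0, 5)]; region rows[0,1) x cols[0,16) = 1x16
Op 6 cut(0, 14): punch at orig (0,14); cuts so far [(0, 5), (0, 14)]; region rows[0,1) x cols[0,16) = 1x16
Op 7 cut(0, 1): punch at orig (0,1); cuts so far [(0, 1), (0, 5), (0, 14)]; region rows[0,1) x cols[0,16) = 1x16
Op 8 cut(0, 11): punch at orig (0,11); cuts so far [(0, 1), (0, 5), (0, 11), (0, 14)]; region rows[0,1) x cols[0,16) = 1x16
Unfold 1 (reflect across h@1): 8 holes -> [(0, 1), (0, 5), (0, 11), (0, 14), (1, 1), (1, 5), (1, 11), (1, 14)]
Unfold 2 (reflect across h@2): 16 holes -> [(0, 1), (0, 5), (0, 11), (0, 14), (1, 1), (1, 5), (1, 11), (1, 14), (2, 1), (2, 5), (2, 11), (2, 14), (3, 1), (3, 5), (3, 11), (3, 14)]
Unfold 3 (reflect across v@16): 32 holes -> [(0, 1), (0, 5), (0, 11), (0, 14), (0, 17), (0, 20), (0, 26), (0, 30), (1, 1), (1, 5), (1, 11), (1, 14), (1, 17), (1, 20), (1, 26), (1, 30), (2, 1), (2, 5), (2, 11), (2, 14), (2, 17), (2, 20), (2, 26), (2, 30), (3, 1), (3, 5), (3, 11), (3, 14), (3, 17), (3, 20), (3, 26), (3, 30)]
Unfold 4 (reflect across h@4): 64 holes -> [(0, 1), (0, 5), (0, 11), (0, 14), (0, 17), (0, 20), (0, 26), (0, 30), (1, 1), (1, 5), (1, 11), (1, 14), (1, 17), (1, 20), (1, 26), (1, 30), (2, 1), (2, 5), (2, 11), (2, 14), (2, 17), (2, 20), (2, 26), (2, 30), (3, 1), (3, 5), (3, 11), (3, 14), (3, 17), (3, 20), (3, 26), (3, 30), (4, 1), (4, 5), (4, 11), (4, 14), (4, 17), (4, 20), (4, 26), (4, 30), (5, 1), (5, 5), (5, 11), (5, 14), (5, 17), (5, 20), (5, 26), (5, 30), (6, 1), (6, 5), (6, 11), (6, 14), (6, 17), (6, 20), (6, 26), (6, 30), (7, 1), (7, 5), (7, 11), (7, 14), (7, 17), (7, 20), (7, 26), (7, 30)]
Holes: [(0, 1), (0, 5), (0, 11), (0, 14), (0, 17), (0, 20), (0, 26), (0, 30), (1, 1), (1, 5), (1, 11), (1, 14), (1, 17), (1, 20), (1, 26), (1, 30), (2, 1), (2, 5), (2, 11), (2, 14), (2, 17), (2, 20), (2, 26), (2, 30), (3, 1), (3, 5), (3, 11), (3, 14), (3, 17), (3, 20), (3, 26), (3, 30), (4, 1), (4, 5), (4, 11), (4, 14), (4, 17), (4, 20), (4, 26), (4, 30), (5, 1), (5, 5), (5, 11), (5, 14), (5, 17), (5, 20), (5, 26), (5, 30), (6, 1), (6, 5), (6, 11), (6, 14), (6, 17), (6, 20), (6, 26), (6, 30), (7, 1), (7, 5), (7, 11), (7, 14), (7, 17), (7, 20), (7, 26), (7, 30)]

Answer: yes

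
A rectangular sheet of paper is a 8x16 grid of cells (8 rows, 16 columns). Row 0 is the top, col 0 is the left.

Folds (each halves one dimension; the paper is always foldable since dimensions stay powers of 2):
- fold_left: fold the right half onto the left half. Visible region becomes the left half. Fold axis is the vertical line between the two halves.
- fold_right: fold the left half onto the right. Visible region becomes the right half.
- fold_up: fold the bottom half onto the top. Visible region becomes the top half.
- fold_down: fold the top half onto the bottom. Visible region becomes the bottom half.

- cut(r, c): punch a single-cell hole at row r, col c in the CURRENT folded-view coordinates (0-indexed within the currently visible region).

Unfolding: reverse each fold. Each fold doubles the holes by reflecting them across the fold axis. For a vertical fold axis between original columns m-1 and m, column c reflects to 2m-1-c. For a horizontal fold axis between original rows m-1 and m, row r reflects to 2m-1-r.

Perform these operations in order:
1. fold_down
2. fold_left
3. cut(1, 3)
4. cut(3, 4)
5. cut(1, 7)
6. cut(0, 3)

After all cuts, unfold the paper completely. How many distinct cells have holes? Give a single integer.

Op 1 fold_down: fold axis h@4; visible region now rows[4,8) x cols[0,16) = 4x16
Op 2 fold_left: fold axis v@8; visible region now rows[4,8) x cols[0,8) = 4x8
Op 3 cut(1, 3): punch at orig (5,3); cuts so far [(5, 3)]; region rows[4,8) x cols[0,8) = 4x8
Op 4 cut(3, 4): punch at orig (7,4); cuts so far [(5, 3), (7, 4)]; region rows[4,8) x cols[0,8) = 4x8
Op 5 cut(1, 7): punch at orig (5,7); cuts so far [(5, 3), (5, 7), (7, 4)]; region rows[4,8) x cols[0,8) = 4x8
Op 6 cut(0, 3): punch at orig (4,3); cuts so far [(4, 3), (5, 3), (5, 7), (7, 4)]; region rows[4,8) x cols[0,8) = 4x8
Unfold 1 (reflect across v@8): 8 holes -> [(4, 3), (4, 12), (5, 3), (5, 7), (5, 8), (5, 12), (7, 4), (7, 11)]
Unfold 2 (reflect across h@4): 16 holes -> [(0, 4), (0, 11), (2, 3), (2, 7), (2, 8), (2, 12), (3, 3), (3, 12), (4, 3), (4, 12), (5, 3), (5, 7), (5, 8), (5, 12), (7, 4), (7, 11)]

Answer: 16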